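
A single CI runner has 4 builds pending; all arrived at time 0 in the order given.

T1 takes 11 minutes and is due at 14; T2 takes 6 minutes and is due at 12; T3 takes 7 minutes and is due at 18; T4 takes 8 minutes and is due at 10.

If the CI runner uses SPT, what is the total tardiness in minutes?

29

SPT (increasing processing time): T2 T3 T4 T1.
T2: 0→6, due 12, tardiness 0
T3: 6→13, due 18, tardiness 0
T4: 13→21, due 10, tardiness 11
T1: 21→32, due 14, tardiness 18
Sum = 0+0+11+18 = 29.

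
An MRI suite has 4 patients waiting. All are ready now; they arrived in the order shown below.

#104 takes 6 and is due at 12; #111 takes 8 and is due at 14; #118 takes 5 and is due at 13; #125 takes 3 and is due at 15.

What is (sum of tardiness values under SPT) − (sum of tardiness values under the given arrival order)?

-3

SPT (increasing processing time): #125 #118 #104 #111.
#125: 0→3, due 15, tardiness 0
#118: 3→8, due 13, tardiness 0
#104: 8→14, due 12, tardiness 2
#111: 14→22, due 14, tardiness 8
Sum = 0+0+2+8 = 10.
FIFO (arrival order): #104 #111 #118 #125.
#104: 0→6, due 12, tardiness 0
#111: 6→14, due 14, tardiness 0
#118: 14→19, due 13, tardiness 6
#125: 19→22, due 15, tardiness 7
Sum = 0+0+6+7 = 13.
Difference = 10 − 13 = -3.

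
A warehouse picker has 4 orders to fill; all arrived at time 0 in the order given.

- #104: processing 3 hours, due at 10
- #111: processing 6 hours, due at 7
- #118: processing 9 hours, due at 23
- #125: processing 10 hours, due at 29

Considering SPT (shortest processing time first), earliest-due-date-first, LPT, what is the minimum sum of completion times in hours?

SPT (increasing processing time): #104 #111 #118 #125.
#104: 0→3
#111: 3→9
#118: 9→18
#125: 18→28
Sum = 3+9+18+28 = 58.
EDD (increasing due date): #111 #104 #118 #125.
#111: 0→6
#104: 6→9
#118: 9→18
#125: 18→28
Sum = 6+9+18+28 = 61.
LPT (decreasing processing time): #125 #118 #111 #104.
#125: 0→10
#118: 10→19
#111: 19→25
#104: 25→28
Sum = 10+19+25+28 = 82.
SPT 58, EDD 61, LPT 82 → minimum 58.

58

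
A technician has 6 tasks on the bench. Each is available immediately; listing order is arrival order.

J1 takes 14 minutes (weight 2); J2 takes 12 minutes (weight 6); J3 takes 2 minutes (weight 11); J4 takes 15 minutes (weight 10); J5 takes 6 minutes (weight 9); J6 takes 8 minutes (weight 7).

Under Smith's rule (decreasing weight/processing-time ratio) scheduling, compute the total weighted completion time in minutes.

WSPT (decreasing weight/processing-time ratio): J3 J5 J6 J4 J2 J1.
J3: finishes 2, weight 11, w·C = 22
J5: finishes 8, weight 9, w·C = 72
J6: finishes 16, weight 7, w·C = 112
J4: finishes 31, weight 10, w·C = 310
J2: finishes 43, weight 6, w·C = 258
J1: finishes 57, weight 2, w·C = 114
Sum = 22+72+112+310+258+114 = 888.

888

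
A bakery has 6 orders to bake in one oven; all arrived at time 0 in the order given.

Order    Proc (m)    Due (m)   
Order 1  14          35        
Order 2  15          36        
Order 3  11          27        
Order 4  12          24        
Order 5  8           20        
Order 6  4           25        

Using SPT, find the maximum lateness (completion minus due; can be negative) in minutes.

SPT (increasing processing time): Order 6 Order 5 Order 3 Order 4 Order 1 Order 2.
Order 6: 0→4, due 25, lateness -21
Order 5: 4→12, due 20, lateness -8
Order 3: 12→23, due 27, lateness -4
Order 4: 23→35, due 24, lateness 11
Order 1: 35→49, due 35, lateness 14
Order 2: 49→64, due 36, lateness 28
Maximum = 28.

28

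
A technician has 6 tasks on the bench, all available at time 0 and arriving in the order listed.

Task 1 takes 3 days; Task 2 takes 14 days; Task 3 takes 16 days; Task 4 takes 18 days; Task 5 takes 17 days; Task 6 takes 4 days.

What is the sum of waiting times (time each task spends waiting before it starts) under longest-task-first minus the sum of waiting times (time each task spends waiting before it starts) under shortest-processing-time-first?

LPT (decreasing processing time): Task 4 Task 5 Task 3 Task 2 Task 6 Task 1.
Task 4: waits 0, runs 0→18
Task 5: waits 18, runs 18→35
Task 3: waits 35, runs 35→51
Task 2: waits 51, runs 51→65
Task 6: waits 65, runs 65→69
Task 1: waits 69, runs 69→72
Sum = 0+18+35+51+65+69 = 238.
SPT (increasing processing time): Task 1 Task 6 Task 2 Task 3 Task 5 Task 4.
Task 1: waits 0, runs 0→3
Task 6: waits 3, runs 3→7
Task 2: waits 7, runs 7→21
Task 3: waits 21, runs 21→37
Task 5: waits 37, runs 37→54
Task 4: waits 54, runs 54→72
Sum = 0+3+7+21+37+54 = 122.
Difference = 238 − 122 = 116.

116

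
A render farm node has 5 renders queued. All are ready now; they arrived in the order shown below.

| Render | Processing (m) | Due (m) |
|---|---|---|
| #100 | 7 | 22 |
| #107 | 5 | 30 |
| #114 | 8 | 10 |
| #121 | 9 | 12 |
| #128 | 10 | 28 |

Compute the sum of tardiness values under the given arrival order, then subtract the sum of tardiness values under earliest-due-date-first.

FIFO (arrival order): #100 #107 #114 #121 #128.
#100: 0→7, due 22, tardiness 0
#107: 7→12, due 30, tardiness 0
#114: 12→20, due 10, tardiness 10
#121: 20→29, due 12, tardiness 17
#128: 29→39, due 28, tardiness 11
Sum = 0+0+10+17+11 = 38.
EDD (increasing due date): #114 #121 #100 #128 #107.
#114: 0→8, due 10, tardiness 0
#121: 8→17, due 12, tardiness 5
#100: 17→24, due 22, tardiness 2
#128: 24→34, due 28, tardiness 6
#107: 34→39, due 30, tardiness 9
Sum = 0+5+2+6+9 = 22.
Difference = 38 − 22 = 16.

16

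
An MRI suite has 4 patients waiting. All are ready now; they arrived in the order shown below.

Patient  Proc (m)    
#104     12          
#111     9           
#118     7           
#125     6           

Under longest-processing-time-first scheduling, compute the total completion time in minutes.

LPT (decreasing processing time): #104 #111 #118 #125.
#104: 0→12
#111: 12→21
#118: 21→28
#125: 28→34
Sum = 12+21+28+34 = 95.

95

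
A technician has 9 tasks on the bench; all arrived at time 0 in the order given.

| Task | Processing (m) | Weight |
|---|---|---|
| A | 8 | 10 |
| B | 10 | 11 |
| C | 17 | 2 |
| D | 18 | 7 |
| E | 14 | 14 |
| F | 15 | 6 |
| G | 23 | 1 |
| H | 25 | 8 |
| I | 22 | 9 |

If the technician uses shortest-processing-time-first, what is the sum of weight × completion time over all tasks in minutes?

SPT (increasing processing time): A B E F C D I G H.
A: finishes 8, weight 10, w·C = 80
B: finishes 18, weight 11, w·C = 198
E: finishes 32, weight 14, w·C = 448
F: finishes 47, weight 6, w·C = 282
C: finishes 64, weight 2, w·C = 128
D: finishes 82, weight 7, w·C = 574
I: finishes 104, weight 9, w·C = 936
G: finishes 127, weight 1, w·C = 127
H: finishes 152, weight 8, w·C = 1216
Sum = 80+198+448+282+128+574+936+127+1216 = 3989.

3989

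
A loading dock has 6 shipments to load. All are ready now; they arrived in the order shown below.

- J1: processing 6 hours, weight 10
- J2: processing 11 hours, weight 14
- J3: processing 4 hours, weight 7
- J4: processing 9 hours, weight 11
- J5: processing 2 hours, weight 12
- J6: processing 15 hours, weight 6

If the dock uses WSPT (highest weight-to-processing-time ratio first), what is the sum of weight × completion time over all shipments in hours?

WSPT (decreasing weight/processing-time ratio): J5 J3 J1 J2 J4 J6.
J5: finishes 2, weight 12, w·C = 24
J3: finishes 6, weight 7, w·C = 42
J1: finishes 12, weight 10, w·C = 120
J2: finishes 23, weight 14, w·C = 322
J4: finishes 32, weight 11, w·C = 352
J6: finishes 47, weight 6, w·C = 282
Sum = 24+42+120+322+352+282 = 1142.

1142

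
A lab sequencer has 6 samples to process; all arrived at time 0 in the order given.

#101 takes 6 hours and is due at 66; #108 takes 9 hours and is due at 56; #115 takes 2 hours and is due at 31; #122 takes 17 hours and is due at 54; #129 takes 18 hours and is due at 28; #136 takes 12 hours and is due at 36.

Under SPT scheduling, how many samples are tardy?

SPT (increasing processing time): #115 #101 #108 #136 #122 #129.
#115: 0→2, due 31, tardiness 0
#101: 2→8, due 66, tardiness 0
#108: 8→17, due 56, tardiness 0
#136: 17→29, due 36, tardiness 0
#122: 29→46, due 54, tardiness 0
#129: 46→64, due 28, tardiness 36
Late samples: 1.

1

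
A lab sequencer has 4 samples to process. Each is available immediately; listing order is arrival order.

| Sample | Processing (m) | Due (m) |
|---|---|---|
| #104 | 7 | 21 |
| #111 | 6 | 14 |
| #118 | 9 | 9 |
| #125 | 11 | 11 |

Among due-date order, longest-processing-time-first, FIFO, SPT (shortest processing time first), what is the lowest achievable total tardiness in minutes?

EDD (increasing due date): #118 #125 #111 #104.
#118: 0→9, due 9, tardiness 0
#125: 9→20, due 11, tardiness 9
#111: 20→26, due 14, tardiness 12
#104: 26→33, due 21, tardiness 12
Sum = 0+9+12+12 = 33.
LPT (decreasing processing time): #125 #118 #104 #111.
#125: 0→11, due 11, tardiness 0
#118: 11→20, due 9, tardiness 11
#104: 20→27, due 21, tardiness 6
#111: 27→33, due 14, tardiness 19
Sum = 0+11+6+19 = 36.
FIFO (arrival order): #104 #111 #118 #125.
#104: 0→7, due 21, tardiness 0
#111: 7→13, due 14, tardiness 0
#118: 13→22, due 9, tardiness 13
#125: 22→33, due 11, tardiness 22
Sum = 0+0+13+22 = 35.
SPT (increasing processing time): #111 #104 #118 #125.
#111: 0→6, due 14, tardiness 0
#104: 6→13, due 21, tardiness 0
#118: 13→22, due 9, tardiness 13
#125: 22→33, due 11, tardiness 22
Sum = 0+0+13+22 = 35.
EDD 33, LPT 36, FIFO 35, SPT 35 → minimum 33.

33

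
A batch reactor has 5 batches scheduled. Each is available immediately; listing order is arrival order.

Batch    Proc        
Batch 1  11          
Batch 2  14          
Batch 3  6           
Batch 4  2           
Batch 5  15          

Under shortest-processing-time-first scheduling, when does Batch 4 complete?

2

SPT (increasing processing time): Batch 4 Batch 3 Batch 1 Batch 2 Batch 5.
Batch 4: 0→2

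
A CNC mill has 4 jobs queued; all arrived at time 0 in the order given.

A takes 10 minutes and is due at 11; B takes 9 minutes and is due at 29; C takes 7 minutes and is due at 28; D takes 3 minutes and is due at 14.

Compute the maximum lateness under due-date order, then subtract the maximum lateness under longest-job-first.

-15

EDD (increasing due date): A D C B.
A: 0→10, due 11, lateness -1
D: 10→13, due 14, lateness -1
C: 13→20, due 28, lateness -8
B: 20→29, due 29, lateness 0
Maximum = 0.
LPT (decreasing processing time): A B C D.
A: 0→10, due 11, lateness -1
B: 10→19, due 29, lateness -10
C: 19→26, due 28, lateness -2
D: 26→29, due 14, lateness 15
Maximum = 15.
Difference = 0 − 15 = -15.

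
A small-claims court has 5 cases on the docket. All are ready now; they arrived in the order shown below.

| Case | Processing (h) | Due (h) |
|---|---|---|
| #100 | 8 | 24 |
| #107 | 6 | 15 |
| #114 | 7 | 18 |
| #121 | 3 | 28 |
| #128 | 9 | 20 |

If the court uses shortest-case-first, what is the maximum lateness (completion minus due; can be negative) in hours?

13

SPT (increasing processing time): #121 #107 #114 #100 #128.
#121: 0→3, due 28, lateness -25
#107: 3→9, due 15, lateness -6
#114: 9→16, due 18, lateness -2
#100: 16→24, due 24, lateness 0
#128: 24→33, due 20, lateness 13
Maximum = 13.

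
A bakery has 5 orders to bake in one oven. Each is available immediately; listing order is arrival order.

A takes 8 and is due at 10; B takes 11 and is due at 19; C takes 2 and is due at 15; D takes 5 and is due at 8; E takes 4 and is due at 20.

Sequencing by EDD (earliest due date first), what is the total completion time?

89

EDD (increasing due date): D A C B E.
D: 0→5
A: 5→13
C: 13→15
B: 15→26
E: 26→30
Sum = 5+13+15+26+30 = 89.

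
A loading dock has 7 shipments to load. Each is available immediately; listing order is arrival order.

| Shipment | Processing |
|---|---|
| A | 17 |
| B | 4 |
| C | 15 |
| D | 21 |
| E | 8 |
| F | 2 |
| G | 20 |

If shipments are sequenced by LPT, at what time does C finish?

73

LPT (decreasing processing time): D G A C E B F.
D: 0→21
G: 21→41
A: 41→58
C: 58→73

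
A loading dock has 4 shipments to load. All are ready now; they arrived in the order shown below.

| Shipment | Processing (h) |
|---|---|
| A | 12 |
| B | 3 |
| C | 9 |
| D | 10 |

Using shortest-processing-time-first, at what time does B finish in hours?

SPT (increasing processing time): B C D A.
B: 0→3

3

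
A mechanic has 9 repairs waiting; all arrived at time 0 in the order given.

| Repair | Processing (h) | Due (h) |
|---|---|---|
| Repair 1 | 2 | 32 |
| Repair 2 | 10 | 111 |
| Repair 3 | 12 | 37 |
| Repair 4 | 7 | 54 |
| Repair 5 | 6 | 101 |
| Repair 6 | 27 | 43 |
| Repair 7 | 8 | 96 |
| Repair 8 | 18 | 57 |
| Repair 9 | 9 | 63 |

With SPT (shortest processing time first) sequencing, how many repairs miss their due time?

SPT (increasing processing time): Repair 1 Repair 5 Repair 4 Repair 7 Repair 9 Repair 2 Repair 3 Repair 8 Repair 6.
Repair 1: 0→2, due 32, tardiness 0
Repair 5: 2→8, due 101, tardiness 0
Repair 4: 8→15, due 54, tardiness 0
Repair 7: 15→23, due 96, tardiness 0
Repair 9: 23→32, due 63, tardiness 0
Repair 2: 32→42, due 111, tardiness 0
Repair 3: 42→54, due 37, tardiness 17
Repair 8: 54→72, due 57, tardiness 15
Repair 6: 72→99, due 43, tardiness 56
Late repairs: 3.

3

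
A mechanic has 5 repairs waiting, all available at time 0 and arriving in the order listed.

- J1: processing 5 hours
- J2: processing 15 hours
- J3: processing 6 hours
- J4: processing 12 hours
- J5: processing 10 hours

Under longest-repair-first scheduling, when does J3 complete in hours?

43

LPT (decreasing processing time): J2 J4 J5 J3 J1.
J2: 0→15
J4: 15→27
J5: 27→37
J3: 37→43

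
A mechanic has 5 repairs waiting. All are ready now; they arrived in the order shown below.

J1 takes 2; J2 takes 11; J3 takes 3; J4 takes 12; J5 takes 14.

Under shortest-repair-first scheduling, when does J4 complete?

SPT (increasing processing time): J1 J3 J2 J4 J5.
J1: 0→2
J3: 2→5
J2: 5→16
J4: 16→28

28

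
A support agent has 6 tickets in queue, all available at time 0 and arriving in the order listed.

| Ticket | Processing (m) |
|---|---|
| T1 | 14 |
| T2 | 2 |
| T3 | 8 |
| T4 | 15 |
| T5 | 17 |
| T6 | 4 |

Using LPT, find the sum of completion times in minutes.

LPT (decreasing processing time): T5 T4 T1 T3 T6 T2.
T5: 0→17
T4: 17→32
T1: 32→46
T3: 46→54
T6: 54→58
T2: 58→60
Sum = 17+32+46+54+58+60 = 267.

267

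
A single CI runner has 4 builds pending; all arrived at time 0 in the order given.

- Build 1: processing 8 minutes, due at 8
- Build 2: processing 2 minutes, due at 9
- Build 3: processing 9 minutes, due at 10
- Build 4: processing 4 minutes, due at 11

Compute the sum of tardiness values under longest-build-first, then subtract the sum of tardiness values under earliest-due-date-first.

LPT (decreasing processing time): Build 3 Build 1 Build 4 Build 2.
Build 3: 0→9, due 10, tardiness 0
Build 1: 9→17, due 8, tardiness 9
Build 4: 17→21, due 11, tardiness 10
Build 2: 21→23, due 9, tardiness 14
Sum = 0+9+10+14 = 33.
EDD (increasing due date): Build 1 Build 2 Build 3 Build 4.
Build 1: 0→8, due 8, tardiness 0
Build 2: 8→10, due 9, tardiness 1
Build 3: 10→19, due 10, tardiness 9
Build 4: 19→23, due 11, tardiness 12
Sum = 0+1+9+12 = 22.
Difference = 33 − 22 = 11.

11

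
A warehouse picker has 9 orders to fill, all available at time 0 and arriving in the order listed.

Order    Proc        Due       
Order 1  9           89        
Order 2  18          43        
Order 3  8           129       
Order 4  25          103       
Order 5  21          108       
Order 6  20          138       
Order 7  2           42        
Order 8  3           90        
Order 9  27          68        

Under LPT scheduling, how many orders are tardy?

4

LPT (decreasing processing time): Order 9 Order 4 Order 5 Order 6 Order 2 Order 1 Order 3 Order 8 Order 7.
Order 9: 0→27, due 68, tardiness 0
Order 4: 27→52, due 103, tardiness 0
Order 5: 52→73, due 108, tardiness 0
Order 6: 73→93, due 138, tardiness 0
Order 2: 93→111, due 43, tardiness 68
Order 1: 111→120, due 89, tardiness 31
Order 3: 120→128, due 129, tardiness 0
Order 8: 128→131, due 90, tardiness 41
Order 7: 131→133, due 42, tardiness 91
Late orders: 4.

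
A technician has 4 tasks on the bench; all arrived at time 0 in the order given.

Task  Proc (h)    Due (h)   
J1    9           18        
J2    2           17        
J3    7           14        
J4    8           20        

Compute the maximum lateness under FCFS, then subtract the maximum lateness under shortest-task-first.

FIFO (arrival order): J1 J2 J3 J4.
J1: 0→9, due 18, lateness -9
J2: 9→11, due 17, lateness -6
J3: 11→18, due 14, lateness 4
J4: 18→26, due 20, lateness 6
Maximum = 6.
SPT (increasing processing time): J2 J3 J4 J1.
J2: 0→2, due 17, lateness -15
J3: 2→9, due 14, lateness -5
J4: 9→17, due 20, lateness -3
J1: 17→26, due 18, lateness 8
Maximum = 8.
Difference = 6 − 8 = -2.

-2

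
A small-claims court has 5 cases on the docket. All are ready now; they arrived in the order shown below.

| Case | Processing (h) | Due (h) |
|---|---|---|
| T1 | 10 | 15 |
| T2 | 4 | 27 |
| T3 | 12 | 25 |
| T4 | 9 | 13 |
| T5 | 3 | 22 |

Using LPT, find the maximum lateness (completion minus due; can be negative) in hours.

18

LPT (decreasing processing time): T3 T1 T4 T2 T5.
T3: 0→12, due 25, lateness -13
T1: 12→22, due 15, lateness 7
T4: 22→31, due 13, lateness 18
T2: 31→35, due 27, lateness 8
T5: 35→38, due 22, lateness 16
Maximum = 18.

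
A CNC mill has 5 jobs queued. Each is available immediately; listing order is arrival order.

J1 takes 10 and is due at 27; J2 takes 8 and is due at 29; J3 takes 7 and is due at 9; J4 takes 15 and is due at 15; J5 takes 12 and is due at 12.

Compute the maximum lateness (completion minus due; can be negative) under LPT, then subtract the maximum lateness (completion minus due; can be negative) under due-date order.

20

LPT (decreasing processing time): J4 J5 J1 J2 J3.
J4: 0→15, due 15, lateness 0
J5: 15→27, due 12, lateness 15
J1: 27→37, due 27, lateness 10
J2: 37→45, due 29, lateness 16
J3: 45→52, due 9, lateness 43
Maximum = 43.
EDD (increasing due date): J3 J5 J4 J1 J2.
J3: 0→7, due 9, lateness -2
J5: 7→19, due 12, lateness 7
J4: 19→34, due 15, lateness 19
J1: 34→44, due 27, lateness 17
J2: 44→52, due 29, lateness 23
Maximum = 23.
Difference = 43 − 23 = 20.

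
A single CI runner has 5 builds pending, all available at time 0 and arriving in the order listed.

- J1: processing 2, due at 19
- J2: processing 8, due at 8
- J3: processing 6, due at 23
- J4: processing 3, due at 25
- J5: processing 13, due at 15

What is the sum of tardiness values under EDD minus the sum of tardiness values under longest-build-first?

-12

EDD (increasing due date): J2 J5 J1 J3 J4.
J2: 0→8, due 8, tardiness 0
J5: 8→21, due 15, tardiness 6
J1: 21→23, due 19, tardiness 4
J3: 23→29, due 23, tardiness 6
J4: 29→32, due 25, tardiness 7
Sum = 0+6+4+6+7 = 23.
LPT (decreasing processing time): J5 J2 J3 J4 J1.
J5: 0→13, due 15, tardiness 0
J2: 13→21, due 8, tardiness 13
J3: 21→27, due 23, tardiness 4
J4: 27→30, due 25, tardiness 5
J1: 30→32, due 19, tardiness 13
Sum = 0+13+4+5+13 = 35.
Difference = 23 − 35 = -12.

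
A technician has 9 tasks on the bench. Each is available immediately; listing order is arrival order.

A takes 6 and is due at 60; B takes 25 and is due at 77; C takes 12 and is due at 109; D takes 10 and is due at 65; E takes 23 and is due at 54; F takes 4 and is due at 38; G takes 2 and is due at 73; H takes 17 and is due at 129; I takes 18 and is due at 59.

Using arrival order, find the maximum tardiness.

58

FIFO (arrival order): A B C D E F G H I.
A: 0→6, due 60, tardiness 0
B: 6→31, due 77, tardiness 0
C: 31→43, due 109, tardiness 0
D: 43→53, due 65, tardiness 0
E: 53→76, due 54, tardiness 22
F: 76→80, due 38, tardiness 42
G: 80→82, due 73, tardiness 9
H: 82→99, due 129, tardiness 0
I: 99→117, due 59, tardiness 58
Maximum = 58.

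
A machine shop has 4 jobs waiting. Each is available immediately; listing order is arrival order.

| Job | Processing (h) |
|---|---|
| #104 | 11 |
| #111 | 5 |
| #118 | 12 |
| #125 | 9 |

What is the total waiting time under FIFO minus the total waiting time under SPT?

FIFO (arrival order): #104 #111 #118 #125.
#104: waits 0, runs 0→11
#111: waits 11, runs 11→16
#118: waits 16, runs 16→28
#125: waits 28, runs 28→37
Sum = 0+11+16+28 = 55.
SPT (increasing processing time): #111 #125 #104 #118.
#111: waits 0, runs 0→5
#125: waits 5, runs 5→14
#104: waits 14, runs 14→25
#118: waits 25, runs 25→37
Sum = 0+5+14+25 = 44.
Difference = 55 − 44 = 11.

11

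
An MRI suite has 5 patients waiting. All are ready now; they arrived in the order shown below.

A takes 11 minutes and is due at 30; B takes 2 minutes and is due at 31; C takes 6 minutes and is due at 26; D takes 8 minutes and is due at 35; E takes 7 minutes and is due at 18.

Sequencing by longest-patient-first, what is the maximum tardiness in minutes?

8

LPT (decreasing processing time): A D E C B.
A: 0→11, due 30, tardiness 0
D: 11→19, due 35, tardiness 0
E: 19→26, due 18, tardiness 8
C: 26→32, due 26, tardiness 6
B: 32→34, due 31, tardiness 3
Maximum = 8.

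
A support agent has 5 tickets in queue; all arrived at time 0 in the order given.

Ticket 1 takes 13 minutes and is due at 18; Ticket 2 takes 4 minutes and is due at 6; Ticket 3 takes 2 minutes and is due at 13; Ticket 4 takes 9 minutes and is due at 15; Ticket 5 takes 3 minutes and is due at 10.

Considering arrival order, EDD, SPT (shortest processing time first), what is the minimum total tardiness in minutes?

FIFO (arrival order): Ticket 1 Ticket 2 Ticket 3 Ticket 4 Ticket 5.
Ticket 1: 0→13, due 18, tardiness 0
Ticket 2: 13→17, due 6, tardiness 11
Ticket 3: 17→19, due 13, tardiness 6
Ticket 4: 19→28, due 15, tardiness 13
Ticket 5: 28→31, due 10, tardiness 21
Sum = 0+11+6+13+21 = 51.
EDD (increasing due date): Ticket 2 Ticket 5 Ticket 3 Ticket 4 Ticket 1.
Ticket 2: 0→4, due 6, tardiness 0
Ticket 5: 4→7, due 10, tardiness 0
Ticket 3: 7→9, due 13, tardiness 0
Ticket 4: 9→18, due 15, tardiness 3
Ticket 1: 18→31, due 18, tardiness 13
Sum = 0+0+0+3+13 = 16.
SPT (increasing processing time): Ticket 3 Ticket 5 Ticket 2 Ticket 4 Ticket 1.
Ticket 3: 0→2, due 13, tardiness 0
Ticket 5: 2→5, due 10, tardiness 0
Ticket 2: 5→9, due 6, tardiness 3
Ticket 4: 9→18, due 15, tardiness 3
Ticket 1: 18→31, due 18, tardiness 13
Sum = 0+0+3+3+13 = 19.
FIFO 51, EDD 16, SPT 19 → minimum 16.

16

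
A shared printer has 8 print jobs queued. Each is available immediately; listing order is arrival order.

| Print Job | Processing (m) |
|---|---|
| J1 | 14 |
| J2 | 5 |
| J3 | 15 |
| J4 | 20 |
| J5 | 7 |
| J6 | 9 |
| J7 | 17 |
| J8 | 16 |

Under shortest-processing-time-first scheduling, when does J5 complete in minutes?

12

SPT (increasing processing time): J2 J5 J6 J1 J3 J8 J7 J4.
J2: 0→5
J5: 5→12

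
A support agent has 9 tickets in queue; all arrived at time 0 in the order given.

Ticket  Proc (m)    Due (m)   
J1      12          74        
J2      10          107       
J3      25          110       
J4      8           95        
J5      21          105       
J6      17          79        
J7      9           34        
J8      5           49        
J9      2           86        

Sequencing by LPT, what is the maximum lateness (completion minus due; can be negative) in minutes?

60

LPT (decreasing processing time): J3 J5 J6 J1 J2 J7 J4 J8 J9.
J3: 0→25, due 110, lateness -85
J5: 25→46, due 105, lateness -59
J6: 46→63, due 79, lateness -16
J1: 63→75, due 74, lateness 1
J2: 75→85, due 107, lateness -22
J7: 85→94, due 34, lateness 60
J4: 94→102, due 95, lateness 7
J8: 102→107, due 49, lateness 58
J9: 107→109, due 86, lateness 23
Maximum = 60.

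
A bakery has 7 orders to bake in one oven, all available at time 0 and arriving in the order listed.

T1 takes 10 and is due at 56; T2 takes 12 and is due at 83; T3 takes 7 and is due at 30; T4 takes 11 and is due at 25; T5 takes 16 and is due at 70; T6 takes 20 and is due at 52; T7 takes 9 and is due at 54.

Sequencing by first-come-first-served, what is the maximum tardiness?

FIFO (arrival order): T1 T2 T3 T4 T5 T6 T7.
T1: 0→10, due 56, tardiness 0
T2: 10→22, due 83, tardiness 0
T3: 22→29, due 30, tardiness 0
T4: 29→40, due 25, tardiness 15
T5: 40→56, due 70, tardiness 0
T6: 56→76, due 52, tardiness 24
T7: 76→85, due 54, tardiness 31
Maximum = 31.

31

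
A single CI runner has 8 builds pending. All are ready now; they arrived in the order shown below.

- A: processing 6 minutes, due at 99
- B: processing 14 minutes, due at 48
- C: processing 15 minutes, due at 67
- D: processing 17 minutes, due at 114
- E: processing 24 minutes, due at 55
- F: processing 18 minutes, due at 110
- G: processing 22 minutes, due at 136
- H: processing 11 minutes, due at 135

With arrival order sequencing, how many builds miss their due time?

FIFO (arrival order): A B C D E F G H.
A: 0→6, due 99, tardiness 0
B: 6→20, due 48, tardiness 0
C: 20→35, due 67, tardiness 0
D: 35→52, due 114, tardiness 0
E: 52→76, due 55, tardiness 21
F: 76→94, due 110, tardiness 0
G: 94→116, due 136, tardiness 0
H: 116→127, due 135, tardiness 0
Late builds: 1.

1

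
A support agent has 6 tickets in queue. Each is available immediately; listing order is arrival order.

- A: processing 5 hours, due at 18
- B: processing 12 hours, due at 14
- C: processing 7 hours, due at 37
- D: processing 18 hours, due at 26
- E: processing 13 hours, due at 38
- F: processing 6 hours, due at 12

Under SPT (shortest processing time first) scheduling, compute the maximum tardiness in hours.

SPT (increasing processing time): A F C B E D.
A: 0→5, due 18, tardiness 0
F: 5→11, due 12, tardiness 0
C: 11→18, due 37, tardiness 0
B: 18→30, due 14, tardiness 16
E: 30→43, due 38, tardiness 5
D: 43→61, due 26, tardiness 35
Maximum = 35.

35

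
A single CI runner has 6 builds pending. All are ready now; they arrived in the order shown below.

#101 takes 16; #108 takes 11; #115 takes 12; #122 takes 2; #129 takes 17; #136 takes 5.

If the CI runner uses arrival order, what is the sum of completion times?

FIFO (arrival order): #101 #108 #115 #122 #129 #136.
#101: 0→16
#108: 16→27
#115: 27→39
#122: 39→41
#129: 41→58
#136: 58→63
Sum = 16+27+39+41+58+63 = 244.

244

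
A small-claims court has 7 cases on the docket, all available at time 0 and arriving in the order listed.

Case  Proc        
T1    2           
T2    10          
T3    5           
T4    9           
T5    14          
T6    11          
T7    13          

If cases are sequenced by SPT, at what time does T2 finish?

26

SPT (increasing processing time): T1 T3 T4 T2 T6 T7 T5.
T1: 0→2
T3: 2→7
T4: 7→16
T2: 16→26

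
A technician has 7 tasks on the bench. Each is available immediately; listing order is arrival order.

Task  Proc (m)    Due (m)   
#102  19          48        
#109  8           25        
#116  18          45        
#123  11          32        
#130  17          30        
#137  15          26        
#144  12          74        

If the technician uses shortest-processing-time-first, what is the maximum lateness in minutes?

SPT (increasing processing time): #109 #123 #144 #137 #130 #116 #102.
#109: 0→8, due 25, lateness -17
#123: 8→19, due 32, lateness -13
#144: 19→31, due 74, lateness -43
#137: 31→46, due 26, lateness 20
#130: 46→63, due 30, lateness 33
#116: 63→81, due 45, lateness 36
#102: 81→100, due 48, lateness 52
Maximum = 52.

52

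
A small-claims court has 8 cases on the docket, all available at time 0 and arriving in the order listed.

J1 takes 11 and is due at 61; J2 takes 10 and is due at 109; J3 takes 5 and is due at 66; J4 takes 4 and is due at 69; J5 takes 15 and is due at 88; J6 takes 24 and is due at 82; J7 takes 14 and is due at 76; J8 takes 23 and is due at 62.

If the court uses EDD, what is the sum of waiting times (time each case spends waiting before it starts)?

361

EDD (increasing due date): J1 J8 J3 J4 J7 J6 J5 J2.
J1: waits 0, runs 0→11
J8: waits 11, runs 11→34
J3: waits 34, runs 34→39
J4: waits 39, runs 39→43
J7: waits 43, runs 43→57
J6: waits 57, runs 57→81
J5: waits 81, runs 81→96
J2: waits 96, runs 96→106
Sum = 0+11+34+39+43+57+81+96 = 361.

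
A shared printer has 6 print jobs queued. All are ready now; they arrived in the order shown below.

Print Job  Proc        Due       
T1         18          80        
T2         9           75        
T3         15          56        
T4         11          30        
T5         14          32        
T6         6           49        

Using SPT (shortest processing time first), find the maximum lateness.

SPT (increasing processing time): T6 T2 T4 T5 T3 T1.
T6: 0→6, due 49, lateness -43
T2: 6→15, due 75, lateness -60
T4: 15→26, due 30, lateness -4
T5: 26→40, due 32, lateness 8
T3: 40→55, due 56, lateness -1
T1: 55→73, due 80, lateness -7
Maximum = 8.

8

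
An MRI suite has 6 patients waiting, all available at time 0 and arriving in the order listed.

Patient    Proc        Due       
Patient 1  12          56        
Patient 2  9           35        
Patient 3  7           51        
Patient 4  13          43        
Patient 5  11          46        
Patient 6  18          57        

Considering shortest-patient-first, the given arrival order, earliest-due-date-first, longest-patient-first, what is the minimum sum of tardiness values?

13

SPT (increasing processing time): Patient 3 Patient 2 Patient 5 Patient 1 Patient 4 Patient 6.
Patient 3: 0→7, due 51, tardiness 0
Patient 2: 7→16, due 35, tardiness 0
Patient 5: 16→27, due 46, tardiness 0
Patient 1: 27→39, due 56, tardiness 0
Patient 4: 39→52, due 43, tardiness 9
Patient 6: 52→70, due 57, tardiness 13
Sum = 0+0+0+0+9+13 = 22.
FIFO (arrival order): Patient 1 Patient 2 Patient 3 Patient 4 Patient 5 Patient 6.
Patient 1: 0→12, due 56, tardiness 0
Patient 2: 12→21, due 35, tardiness 0
Patient 3: 21→28, due 51, tardiness 0
Patient 4: 28→41, due 43, tardiness 0
Patient 5: 41→52, due 46, tardiness 6
Patient 6: 52→70, due 57, tardiness 13
Sum = 0+0+0+0+6+13 = 19.
EDD (increasing due date): Patient 2 Patient 4 Patient 5 Patient 3 Patient 1 Patient 6.
Patient 2: 0→9, due 35, tardiness 0
Patient 4: 9→22, due 43, tardiness 0
Patient 5: 22→33, due 46, tardiness 0
Patient 3: 33→40, due 51, tardiness 0
Patient 1: 40→52, due 56, tardiness 0
Patient 6: 52→70, due 57, tardiness 13
Sum = 0+0+0+0+0+13 = 13.
LPT (decreasing processing time): Patient 6 Patient 4 Patient 1 Patient 5 Patient 2 Patient 3.
Patient 6: 0→18, due 57, tardiness 0
Patient 4: 18→31, due 43, tardiness 0
Patient 1: 31→43, due 56, tardiness 0
Patient 5: 43→54, due 46, tardiness 8
Patient 2: 54→63, due 35, tardiness 28
Patient 3: 63→70, due 51, tardiness 19
Sum = 0+0+0+8+28+19 = 55.
SPT 22, FIFO 19, EDD 13, LPT 55 → minimum 13.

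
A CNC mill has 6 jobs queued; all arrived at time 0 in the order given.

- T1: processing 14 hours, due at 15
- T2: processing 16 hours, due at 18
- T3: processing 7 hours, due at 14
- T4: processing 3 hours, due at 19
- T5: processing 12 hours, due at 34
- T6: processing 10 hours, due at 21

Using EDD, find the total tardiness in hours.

EDD (increasing due date): T3 T1 T2 T4 T6 T5.
T3: 0→7, due 14, tardiness 0
T1: 7→21, due 15, tardiness 6
T2: 21→37, due 18, tardiness 19
T4: 37→40, due 19, tardiness 21
T6: 40→50, due 21, tardiness 29
T5: 50→62, due 34, tardiness 28
Sum = 0+6+19+21+29+28 = 103.

103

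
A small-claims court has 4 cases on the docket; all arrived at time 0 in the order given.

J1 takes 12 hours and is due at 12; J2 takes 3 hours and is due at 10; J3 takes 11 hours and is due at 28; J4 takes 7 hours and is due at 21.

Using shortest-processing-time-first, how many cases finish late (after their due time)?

SPT (increasing processing time): J2 J4 J3 J1.
J2: 0→3, due 10, tardiness 0
J4: 3→10, due 21, tardiness 0
J3: 10→21, due 28, tardiness 0
J1: 21→33, due 12, tardiness 21
Late cases: 1.

1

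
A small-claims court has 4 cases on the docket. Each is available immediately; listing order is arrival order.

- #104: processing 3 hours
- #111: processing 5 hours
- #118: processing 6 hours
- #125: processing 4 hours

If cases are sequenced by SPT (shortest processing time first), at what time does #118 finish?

18

SPT (increasing processing time): #104 #125 #111 #118.
#104: 0→3
#125: 3→7
#111: 7→12
#118: 12→18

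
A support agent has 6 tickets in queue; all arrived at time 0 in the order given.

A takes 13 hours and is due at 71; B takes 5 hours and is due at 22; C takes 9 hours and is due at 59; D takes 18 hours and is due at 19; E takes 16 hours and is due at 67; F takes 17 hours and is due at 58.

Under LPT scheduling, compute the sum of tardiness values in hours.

70

LPT (decreasing processing time): D F E A C B.
D: 0→18, due 19, tardiness 0
F: 18→35, due 58, tardiness 0
E: 35→51, due 67, tardiness 0
A: 51→64, due 71, tardiness 0
C: 64→73, due 59, tardiness 14
B: 73→78, due 22, tardiness 56
Sum = 0+0+0+0+14+56 = 70.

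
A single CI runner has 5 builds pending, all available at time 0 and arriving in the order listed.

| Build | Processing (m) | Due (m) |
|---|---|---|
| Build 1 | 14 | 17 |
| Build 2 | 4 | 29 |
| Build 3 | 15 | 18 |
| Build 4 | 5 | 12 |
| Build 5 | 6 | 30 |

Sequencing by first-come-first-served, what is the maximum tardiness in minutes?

FIFO (arrival order): Build 1 Build 2 Build 3 Build 4 Build 5.
Build 1: 0→14, due 17, tardiness 0
Build 2: 14→18, due 29, tardiness 0
Build 3: 18→33, due 18, tardiness 15
Build 4: 33→38, due 12, tardiness 26
Build 5: 38→44, due 30, tardiness 14
Maximum = 26.

26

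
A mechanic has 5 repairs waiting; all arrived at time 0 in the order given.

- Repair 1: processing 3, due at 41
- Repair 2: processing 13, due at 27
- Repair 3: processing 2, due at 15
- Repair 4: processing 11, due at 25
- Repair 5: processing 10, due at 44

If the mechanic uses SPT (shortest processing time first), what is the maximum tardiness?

SPT (increasing processing time): Repair 3 Repair 1 Repair 5 Repair 4 Repair 2.
Repair 3: 0→2, due 15, tardiness 0
Repair 1: 2→5, due 41, tardiness 0
Repair 5: 5→15, due 44, tardiness 0
Repair 4: 15→26, due 25, tardiness 1
Repair 2: 26→39, due 27, tardiness 12
Maximum = 12.

12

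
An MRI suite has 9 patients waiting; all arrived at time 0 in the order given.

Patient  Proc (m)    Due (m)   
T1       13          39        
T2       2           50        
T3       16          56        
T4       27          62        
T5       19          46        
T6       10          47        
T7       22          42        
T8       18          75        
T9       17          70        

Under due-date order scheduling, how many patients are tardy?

7

EDD (increasing due date): T1 T7 T5 T6 T2 T3 T4 T9 T8.
T1: 0→13, due 39, tardiness 0
T7: 13→35, due 42, tardiness 0
T5: 35→54, due 46, tardiness 8
T6: 54→64, due 47, tardiness 17
T2: 64→66, due 50, tardiness 16
T3: 66→82, due 56, tardiness 26
T4: 82→109, due 62, tardiness 47
T9: 109→126, due 70, tardiness 56
T8: 126→144, due 75, tardiness 69
Late patients: 7.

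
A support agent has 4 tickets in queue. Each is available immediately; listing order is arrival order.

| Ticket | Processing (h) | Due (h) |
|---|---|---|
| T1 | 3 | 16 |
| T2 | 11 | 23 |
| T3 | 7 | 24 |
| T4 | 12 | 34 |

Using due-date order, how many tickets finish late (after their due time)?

0

EDD (increasing due date): T1 T2 T3 T4.
T1: 0→3, due 16, tardiness 0
T2: 3→14, due 23, tardiness 0
T3: 14→21, due 24, tardiness 0
T4: 21→33, due 34, tardiness 0
Late tickets: 0.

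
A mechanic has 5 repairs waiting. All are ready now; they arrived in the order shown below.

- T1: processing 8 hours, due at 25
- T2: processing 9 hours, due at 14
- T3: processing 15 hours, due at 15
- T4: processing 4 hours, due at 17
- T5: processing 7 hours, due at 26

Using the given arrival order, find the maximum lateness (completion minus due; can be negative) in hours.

19

FIFO (arrival order): T1 T2 T3 T4 T5.
T1: 0→8, due 25, lateness -17
T2: 8→17, due 14, lateness 3
T3: 17→32, due 15, lateness 17
T4: 32→36, due 17, lateness 19
T5: 36→43, due 26, lateness 17
Maximum = 19.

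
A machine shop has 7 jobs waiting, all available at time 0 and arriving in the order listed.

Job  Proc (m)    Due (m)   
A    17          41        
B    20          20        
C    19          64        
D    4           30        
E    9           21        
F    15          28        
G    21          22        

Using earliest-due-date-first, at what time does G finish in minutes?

EDD (increasing due date): B E G F D A C.
B: 0→20
E: 20→29
G: 29→50

50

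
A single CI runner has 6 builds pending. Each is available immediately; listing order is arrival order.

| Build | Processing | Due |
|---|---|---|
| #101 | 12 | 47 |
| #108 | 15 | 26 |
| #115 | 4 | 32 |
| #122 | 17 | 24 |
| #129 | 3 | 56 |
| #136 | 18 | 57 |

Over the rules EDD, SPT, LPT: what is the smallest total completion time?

183

EDD (increasing due date): #122 #108 #115 #101 #129 #136.
#122: 0→17
#108: 17→32
#115: 32→36
#101: 36→48
#129: 48→51
#136: 51→69
Sum = 17+32+36+48+51+69 = 253.
SPT (increasing processing time): #129 #115 #101 #108 #122 #136.
#129: 0→3
#115: 3→7
#101: 7→19
#108: 19→34
#122: 34→51
#136: 51→69
Sum = 3+7+19+34+51+69 = 183.
LPT (decreasing processing time): #136 #122 #108 #101 #115 #129.
#136: 0→18
#122: 18→35
#108: 35→50
#101: 50→62
#115: 62→66
#129: 66→69
Sum = 18+35+50+62+66+69 = 300.
EDD 253, SPT 183, LPT 300 → minimum 183.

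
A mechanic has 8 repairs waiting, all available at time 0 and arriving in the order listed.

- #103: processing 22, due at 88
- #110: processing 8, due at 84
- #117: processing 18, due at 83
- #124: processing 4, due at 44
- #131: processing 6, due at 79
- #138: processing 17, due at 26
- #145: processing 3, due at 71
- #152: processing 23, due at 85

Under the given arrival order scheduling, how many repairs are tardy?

FIFO (arrival order): #103 #110 #117 #124 #131 #138 #145 #152.
#103: 0→22, due 88, tardiness 0
#110: 22→30, due 84, tardiness 0
#117: 30→48, due 83, tardiness 0
#124: 48→52, due 44, tardiness 8
#131: 52→58, due 79, tardiness 0
#138: 58→75, due 26, tardiness 49
#145: 75→78, due 71, tardiness 7
#152: 78→101, due 85, tardiness 16
Late repairs: 4.

4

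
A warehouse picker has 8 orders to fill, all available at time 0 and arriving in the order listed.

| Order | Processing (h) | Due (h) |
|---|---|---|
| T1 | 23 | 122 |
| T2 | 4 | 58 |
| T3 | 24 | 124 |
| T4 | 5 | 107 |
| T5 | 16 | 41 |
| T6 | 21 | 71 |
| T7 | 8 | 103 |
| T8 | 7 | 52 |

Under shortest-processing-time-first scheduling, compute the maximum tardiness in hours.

SPT (increasing processing time): T2 T4 T8 T7 T5 T6 T1 T3.
T2: 0→4, due 58, tardiness 0
T4: 4→9, due 107, tardiness 0
T8: 9→16, due 52, tardiness 0
T7: 16→24, due 103, tardiness 0
T5: 24→40, due 41, tardiness 0
T6: 40→61, due 71, tardiness 0
T1: 61→84, due 122, tardiness 0
T3: 84→108, due 124, tardiness 0
Maximum = 0.

0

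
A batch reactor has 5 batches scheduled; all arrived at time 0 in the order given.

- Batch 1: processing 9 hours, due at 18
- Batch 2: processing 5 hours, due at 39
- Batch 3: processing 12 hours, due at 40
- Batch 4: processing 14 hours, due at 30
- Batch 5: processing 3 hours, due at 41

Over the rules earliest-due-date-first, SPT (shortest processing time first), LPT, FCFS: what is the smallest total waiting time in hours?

57

EDD (increasing due date): Batch 1 Batch 4 Batch 2 Batch 3 Batch 5.
Batch 1: waits 0, runs 0→9
Batch 4: waits 9, runs 9→23
Batch 2: waits 23, runs 23→28
Batch 3: waits 28, runs 28→40
Batch 5: waits 40, runs 40→43
Sum = 0+9+23+28+40 = 100.
SPT (increasing processing time): Batch 5 Batch 2 Batch 1 Batch 3 Batch 4.
Batch 5: waits 0, runs 0→3
Batch 2: waits 3, runs 3→8
Batch 1: waits 8, runs 8→17
Batch 3: waits 17, runs 17→29
Batch 4: waits 29, runs 29→43
Sum = 0+3+8+17+29 = 57.
LPT (decreasing processing time): Batch 4 Batch 3 Batch 1 Batch 2 Batch 5.
Batch 4: waits 0, runs 0→14
Batch 3: waits 14, runs 14→26
Batch 1: waits 26, runs 26→35
Batch 2: waits 35, runs 35→40
Batch 5: waits 40, runs 40→43
Sum = 0+14+26+35+40 = 115.
FIFO (arrival order): Batch 1 Batch 2 Batch 3 Batch 4 Batch 5.
Batch 1: waits 0, runs 0→9
Batch 2: waits 9, runs 9→14
Batch 3: waits 14, runs 14→26
Batch 4: waits 26, runs 26→40
Batch 5: waits 40, runs 40→43
Sum = 0+9+14+26+40 = 89.
EDD 100, SPT 57, LPT 115, FIFO 89 → minimum 57.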